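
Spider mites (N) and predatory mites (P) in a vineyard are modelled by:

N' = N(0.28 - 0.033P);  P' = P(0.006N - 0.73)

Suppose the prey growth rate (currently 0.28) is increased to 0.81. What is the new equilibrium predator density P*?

At the interior fixed point, setting dN/dt = 0 with N > 0 fixes P* = (prey growth rate)/(NP coefficient) — independent of the other coefficients.
With the change, P* = 0.81/0.033 = 24.5; it rises from 8.48.

P* ≈ 24.5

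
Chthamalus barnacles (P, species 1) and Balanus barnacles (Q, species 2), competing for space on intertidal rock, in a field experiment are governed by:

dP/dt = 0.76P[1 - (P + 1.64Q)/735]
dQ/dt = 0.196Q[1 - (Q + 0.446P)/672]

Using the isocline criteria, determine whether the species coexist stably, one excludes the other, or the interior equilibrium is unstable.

Compare the nullcline intercepts: K1/α12 = 735/1.64 = 448 < K2 = 672; K2/α21 = 672/0.446 = 1510 > K1 = 735.
Since the inequalities point opposite ways, species 2 can invade but species 1 cannot.

species 2 excludes species 1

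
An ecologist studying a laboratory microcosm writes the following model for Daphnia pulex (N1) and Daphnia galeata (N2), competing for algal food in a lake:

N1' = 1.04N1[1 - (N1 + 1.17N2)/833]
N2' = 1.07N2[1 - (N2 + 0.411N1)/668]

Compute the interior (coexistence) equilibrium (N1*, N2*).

N1* ≈ 99.1, N2* ≈ 627

Setting both brackets to zero gives the nullclines N1 + 1.17N2 = 833 and 0.411N1 + N2 = 668.
Substituting N2 = 668 - 0.411N1 into the first: N1(1 - 1.17·0.411) = 833 - 1.17·668.
So N1* = 51.4/0.519 = 99.1, and then N2* = 668 - 0.411·99.1 = 627.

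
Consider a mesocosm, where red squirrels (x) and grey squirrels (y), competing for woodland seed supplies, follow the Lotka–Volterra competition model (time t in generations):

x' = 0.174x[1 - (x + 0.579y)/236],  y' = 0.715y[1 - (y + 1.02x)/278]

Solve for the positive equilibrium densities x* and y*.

Setting both brackets to zero gives the nullclines x + 0.579y = 236 and 1.02x + y = 278.
Substituting y = 278 - 1.02x into the first: x(1 - 0.579·1.02) = 236 - 0.579·278.
So x* = 75/0.409 = 183, and then y* = 278 - 1.02·183 = 91.1.

x* ≈ 183, y* ≈ 91.1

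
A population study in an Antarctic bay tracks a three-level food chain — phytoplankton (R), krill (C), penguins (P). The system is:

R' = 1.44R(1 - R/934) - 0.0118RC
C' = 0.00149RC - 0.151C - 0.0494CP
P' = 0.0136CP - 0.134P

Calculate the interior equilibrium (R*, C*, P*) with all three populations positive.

R* ≈ 859, C* ≈ 9.85, P* ≈ 22.8

From dP/dt = 0: 0.0136C* = 0.134, so C* = 9.85.
From dR/dt = 0: 1.44(1 - R*/934) = 0.0118·9.85, giving R* = 934·(1 - 0.0807) = 859.
From dC/dt = 0: 0.00149·859 - 0.151 = 0.0494P*, so P* = 1.13/0.0494 = 22.8.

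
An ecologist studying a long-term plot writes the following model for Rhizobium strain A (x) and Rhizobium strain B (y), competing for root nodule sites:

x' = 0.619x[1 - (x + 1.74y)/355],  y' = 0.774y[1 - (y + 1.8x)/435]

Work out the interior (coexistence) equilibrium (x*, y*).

x* ≈ 189, y* ≈ 95.7

Setting both brackets to zero gives the nullclines x + 1.74y = 355 and 1.8x + y = 435.
Substituting y = 435 - 1.8x into the first: x(1 - 1.74·1.8) = 355 - 1.74·435.
So x* = -402/-2.13 = 189, and then y* = 435 - 1.8·189 = 95.7.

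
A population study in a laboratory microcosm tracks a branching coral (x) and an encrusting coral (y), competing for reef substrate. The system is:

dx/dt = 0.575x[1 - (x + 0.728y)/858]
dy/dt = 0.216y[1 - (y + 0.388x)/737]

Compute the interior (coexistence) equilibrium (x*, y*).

Setting both brackets to zero gives the nullclines x + 0.728y = 858 and 0.388x + y = 737.
Substituting y = 737 - 0.388x into the first: x(1 - 0.728·0.388) = 858 - 0.728·737.
So x* = 321/0.718 = 448, and then y* = 737 - 0.388·448 = 563.

x* ≈ 448, y* ≈ 563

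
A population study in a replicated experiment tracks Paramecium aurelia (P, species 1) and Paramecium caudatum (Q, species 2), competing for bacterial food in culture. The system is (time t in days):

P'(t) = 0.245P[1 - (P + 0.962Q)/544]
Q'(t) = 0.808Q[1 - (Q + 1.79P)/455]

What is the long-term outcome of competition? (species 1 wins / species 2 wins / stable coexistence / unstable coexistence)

Compare the nullcline intercepts: K1/α12 = 544/0.962 = 565 > K2 = 455; K2/α21 = 455/1.79 = 254 < K1 = 544.
Since the inequalities point opposite ways, species 1 can invade but species 2 cannot.

species 1 excludes species 2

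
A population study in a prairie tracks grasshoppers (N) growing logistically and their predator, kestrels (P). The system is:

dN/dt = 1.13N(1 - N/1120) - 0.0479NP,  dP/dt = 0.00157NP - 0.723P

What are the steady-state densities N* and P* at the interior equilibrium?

From dP/dt = 0 with P > 0: 0.00157N* = 0.723, so N* = 461.
Substitute into dN/dt = 0: 1.13(1 - 461/1120) = 0.0479P*.
The bracket is 0.589, giving P* = 0.665/0.0479 = 13.9.

N* ≈ 461, P* ≈ 13.9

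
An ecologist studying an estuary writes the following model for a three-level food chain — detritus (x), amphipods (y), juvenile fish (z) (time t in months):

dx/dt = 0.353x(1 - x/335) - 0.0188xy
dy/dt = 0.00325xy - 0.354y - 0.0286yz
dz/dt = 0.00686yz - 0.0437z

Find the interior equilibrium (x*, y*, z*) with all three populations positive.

From dz/dt = 0: 0.00686y* = 0.0437, so y* = 6.37.
From dx/dt = 0: 0.353(1 - x*/335) = 0.0188·6.37, giving x* = 335·(1 - 0.339) = 221.
From dy/dt = 0: 0.00325·221 - 0.354 = 0.0286z*, so z* = 0.365/0.0286 = 12.8.

x* ≈ 221, y* ≈ 6.37, z* ≈ 12.8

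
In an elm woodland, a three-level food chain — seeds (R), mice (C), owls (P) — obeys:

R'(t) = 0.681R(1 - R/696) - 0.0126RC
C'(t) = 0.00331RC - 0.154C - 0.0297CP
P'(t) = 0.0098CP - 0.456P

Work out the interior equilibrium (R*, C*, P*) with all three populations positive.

R* ≈ 96.8, C* ≈ 46.5, P* ≈ 5.6

From dP/dt = 0: 0.0098C* = 0.456, so C* = 46.5.
From dR/dt = 0: 0.681(1 - R*/696) = 0.0126·46.5, giving R* = 696·(1 - 0.861) = 96.8.
From dC/dt = 0: 0.00331·96.8 - 0.154 = 0.0297P*, so P* = 0.166/0.0297 = 5.6.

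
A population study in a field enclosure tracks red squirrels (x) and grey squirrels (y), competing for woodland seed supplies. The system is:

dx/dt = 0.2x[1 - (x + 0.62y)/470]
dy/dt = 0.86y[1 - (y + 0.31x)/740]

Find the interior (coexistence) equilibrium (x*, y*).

x* ≈ 13.9, y* ≈ 736

Setting both brackets to zero gives the nullclines x + 0.62y = 470 and 0.31x + y = 740.
Substituting y = 740 - 0.31x into the first: x(1 - 0.62·0.31) = 470 - 0.62·740.
So x* = 11.2/0.808 = 13.9, and then y* = 740 - 0.31·13.9 = 736.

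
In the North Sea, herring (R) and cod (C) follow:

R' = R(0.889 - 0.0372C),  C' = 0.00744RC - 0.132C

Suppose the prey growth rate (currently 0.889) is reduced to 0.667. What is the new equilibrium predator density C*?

At the interior fixed point, setting dR/dt = 0 with R > 0 fixes C* = (prey growth rate)/(RC coefficient) — independent of the other coefficients.
With the change, C* = 0.667/0.0372 = 17.9; it falls from 23.9.

C* ≈ 17.9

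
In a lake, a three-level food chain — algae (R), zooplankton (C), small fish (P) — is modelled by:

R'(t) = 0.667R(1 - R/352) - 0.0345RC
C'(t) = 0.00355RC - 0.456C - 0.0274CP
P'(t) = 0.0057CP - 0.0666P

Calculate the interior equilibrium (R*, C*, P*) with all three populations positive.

R* ≈ 139, C* ≈ 11.7, P* ≈ 1.4

From dP/dt = 0: 0.0057C* = 0.0666, so C* = 11.7.
From dR/dt = 0: 0.667(1 - R*/352) = 0.0345·11.7, giving R* = 352·(1 - 0.604) = 139.
From dC/dt = 0: 0.00355·139 - 0.456 = 0.0274P*, so P* = 0.0384/0.0274 = 1.4.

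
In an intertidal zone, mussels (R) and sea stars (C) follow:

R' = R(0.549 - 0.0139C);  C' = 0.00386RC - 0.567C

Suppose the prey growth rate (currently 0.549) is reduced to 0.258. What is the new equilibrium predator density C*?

C* ≈ 18.6

At the interior fixed point, setting dR/dt = 0 with R > 0 fixes C* = (prey growth rate)/(RC coefficient) — independent of the other coefficients.
With the change, C* = 0.258/0.0139 = 18.6; it falls from 39.5.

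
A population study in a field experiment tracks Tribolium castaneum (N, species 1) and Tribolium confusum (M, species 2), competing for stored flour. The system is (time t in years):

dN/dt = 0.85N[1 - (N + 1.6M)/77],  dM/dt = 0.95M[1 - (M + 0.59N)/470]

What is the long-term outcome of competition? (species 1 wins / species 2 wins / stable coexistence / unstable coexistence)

species 2 excludes species 1

Compare the nullcline intercepts: K1/α12 = 77/1.6 = 48.1 < K2 = 470; K2/α21 = 470/0.59 = 797 > K1 = 77.
Since the inequalities point opposite ways, species 2 can invade but species 1 cannot.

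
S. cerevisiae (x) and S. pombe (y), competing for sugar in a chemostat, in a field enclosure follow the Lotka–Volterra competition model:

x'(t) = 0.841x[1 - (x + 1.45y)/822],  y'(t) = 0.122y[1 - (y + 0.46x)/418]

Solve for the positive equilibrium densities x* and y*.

x* ≈ 648, y* ≈ 120

Setting both brackets to zero gives the nullclines x + 1.45y = 822 and 0.46x + y = 418.
Substituting y = 418 - 0.46x into the first: x(1 - 1.45·0.46) = 822 - 1.45·418.
So x* = 216/0.333 = 648, and then y* = 418 - 0.46·648 = 120.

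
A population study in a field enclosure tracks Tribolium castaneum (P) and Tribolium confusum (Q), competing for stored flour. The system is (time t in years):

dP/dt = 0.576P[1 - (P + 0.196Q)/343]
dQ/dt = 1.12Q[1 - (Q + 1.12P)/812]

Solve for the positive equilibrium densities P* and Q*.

Setting both brackets to zero gives the nullclines P + 0.196Q = 343 and 1.12P + Q = 812.
Substituting Q = 812 - 1.12P into the first: P(1 - 0.196·1.12) = 343 - 0.196·812.
So P* = 184/0.78 = 236, and then Q* = 812 - 1.12·236 = 548.

P* ≈ 236, Q* ≈ 548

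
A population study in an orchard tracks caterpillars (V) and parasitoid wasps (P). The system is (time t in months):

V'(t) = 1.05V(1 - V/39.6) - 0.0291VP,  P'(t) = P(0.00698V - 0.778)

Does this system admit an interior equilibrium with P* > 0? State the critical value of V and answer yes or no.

The predator equation gives dP/dt > 0 only when V > 0.778/0.00698 = 111.
Without the predator, V → K = 39.6. Since 39.6 < 111, the predator cannot invade.

Threshold V = 111; K < 111, so no, the predator goes extinct.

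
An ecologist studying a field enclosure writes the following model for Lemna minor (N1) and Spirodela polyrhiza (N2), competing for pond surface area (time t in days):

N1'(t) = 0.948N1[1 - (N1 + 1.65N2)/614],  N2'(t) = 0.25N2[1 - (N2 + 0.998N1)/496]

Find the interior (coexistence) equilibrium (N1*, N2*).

Setting both brackets to zero gives the nullclines N1 + 1.65N2 = 614 and 0.998N1 + N2 = 496.
Substituting N2 = 496 - 0.998N1 into the first: N1(1 - 1.65·0.998) = 614 - 1.65·496.
So N1* = -204/-0.647 = 316, and then N2* = 496 - 0.998·316 = 181.

N1* ≈ 316, N2* ≈ 181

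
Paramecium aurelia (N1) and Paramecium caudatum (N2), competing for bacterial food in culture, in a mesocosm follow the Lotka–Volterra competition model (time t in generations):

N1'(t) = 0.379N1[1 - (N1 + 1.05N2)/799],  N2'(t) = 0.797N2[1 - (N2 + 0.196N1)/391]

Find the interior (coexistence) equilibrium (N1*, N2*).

N1* ≈ 489, N2* ≈ 295

Setting both brackets to zero gives the nullclines N1 + 1.05N2 = 799 and 0.196N1 + N2 = 391.
Substituting N2 = 391 - 0.196N1 into the first: N1(1 - 1.05·0.196) = 799 - 1.05·391.
So N1* = 388/0.794 = 489, and then N2* = 391 - 0.196·489 = 295.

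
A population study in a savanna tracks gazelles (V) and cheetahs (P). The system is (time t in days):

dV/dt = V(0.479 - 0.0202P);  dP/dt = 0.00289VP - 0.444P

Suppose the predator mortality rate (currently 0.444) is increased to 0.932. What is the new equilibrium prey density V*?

At the interior fixed point, setting dP/dt = 0 with P > 0 fixes V* = (predator death rate)/(VP coefficient) — independent of the other coefficients.
With the change, V* = 0.932/0.00289 = 322; it rises from 154.

V* ≈ 322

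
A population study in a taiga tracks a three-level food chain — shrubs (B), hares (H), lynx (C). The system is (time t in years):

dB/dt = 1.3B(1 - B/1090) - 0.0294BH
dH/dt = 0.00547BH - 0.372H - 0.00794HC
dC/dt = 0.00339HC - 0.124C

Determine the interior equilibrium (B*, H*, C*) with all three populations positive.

From dC/dt = 0: 0.00339H* = 0.124, so H* = 36.6.
From dB/dt = 0: 1.3(1 - B*/1090) = 0.0294·36.6, giving B* = 1090·(1 - 0.827) = 188.
From dH/dt = 0: 0.00547·188 - 0.372 = 0.00794C*, so C* = 0.658/0.00794 = 82.9.

B* ≈ 188, H* ≈ 36.6, C* ≈ 82.9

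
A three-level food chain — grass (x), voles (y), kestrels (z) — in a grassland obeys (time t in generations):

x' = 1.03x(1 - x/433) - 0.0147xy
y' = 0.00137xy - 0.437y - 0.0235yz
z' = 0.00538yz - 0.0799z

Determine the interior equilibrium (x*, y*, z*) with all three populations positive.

From dz/dt = 0: 0.00538y* = 0.0799, so y* = 14.9.
From dx/dt = 0: 1.03(1 - x*/433) = 0.0147·14.9, giving x* = 433·(1 - 0.212) = 341.
From dy/dt = 0: 0.00137·341 - 0.437 = 0.0235z*, so z* = 0.0305/0.0235 = 1.3.

x* ≈ 341, y* ≈ 14.9, z* ≈ 1.3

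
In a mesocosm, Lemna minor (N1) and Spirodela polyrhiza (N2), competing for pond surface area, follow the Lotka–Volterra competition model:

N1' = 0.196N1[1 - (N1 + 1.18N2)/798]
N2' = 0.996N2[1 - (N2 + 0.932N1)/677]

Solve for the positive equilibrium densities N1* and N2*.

N1* ≈ 8.62, N2* ≈ 669

Setting both brackets to zero gives the nullclines N1 + 1.18N2 = 798 and 0.932N1 + N2 = 677.
Substituting N2 = 677 - 0.932N1 into the first: N1(1 - 1.18·0.932) = 798 - 1.18·677.
So N1* = -0.86/-0.0998 = 8.62, and then N2* = 677 - 0.932·8.62 = 669.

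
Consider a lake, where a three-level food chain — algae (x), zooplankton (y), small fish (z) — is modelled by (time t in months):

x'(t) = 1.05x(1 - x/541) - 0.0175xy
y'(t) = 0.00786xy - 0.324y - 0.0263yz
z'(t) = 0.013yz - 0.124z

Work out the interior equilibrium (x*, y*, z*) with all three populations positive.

From dz/dt = 0: 0.013y* = 0.124, so y* = 9.54.
From dx/dt = 0: 1.05(1 - x*/541) = 0.0175·9.54, giving x* = 541·(1 - 0.159) = 455.
From dy/dt = 0: 0.00786·455 - 0.324 = 0.0263z*, so z* = 3.25/0.0263 = 124.

x* ≈ 455, y* ≈ 9.54, z* ≈ 124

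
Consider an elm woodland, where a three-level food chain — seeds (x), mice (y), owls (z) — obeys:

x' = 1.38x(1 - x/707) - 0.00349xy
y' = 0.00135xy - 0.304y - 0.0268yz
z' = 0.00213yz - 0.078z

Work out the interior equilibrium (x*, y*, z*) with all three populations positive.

From dz/dt = 0: 0.00213y* = 0.078, so y* = 36.6.
From dx/dt = 0: 1.38(1 - x*/707) = 0.00349·36.6, giving x* = 707·(1 - 0.0926) = 642.
From dy/dt = 0: 0.00135·642 - 0.304 = 0.0268z*, so z* = 0.562/0.0268 = 21.

x* ≈ 642, y* ≈ 36.6, z* ≈ 21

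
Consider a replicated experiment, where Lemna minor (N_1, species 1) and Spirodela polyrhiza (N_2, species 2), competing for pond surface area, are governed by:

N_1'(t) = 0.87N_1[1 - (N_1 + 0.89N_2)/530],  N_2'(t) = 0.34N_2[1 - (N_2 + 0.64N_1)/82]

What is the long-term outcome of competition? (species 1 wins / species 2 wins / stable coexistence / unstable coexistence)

species 1 excludes species 2

Compare the nullcline intercepts: K1/α12 = 530/0.89 = 596 > K2 = 82; K2/α21 = 82/0.64 = 128 < K1 = 530.
Since the inequalities point opposite ways, species 1 can invade but species 2 cannot.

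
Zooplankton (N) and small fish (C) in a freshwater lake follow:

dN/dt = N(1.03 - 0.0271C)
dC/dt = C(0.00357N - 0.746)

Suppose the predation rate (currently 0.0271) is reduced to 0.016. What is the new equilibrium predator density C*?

At the interior fixed point, setting dN/dt = 0 with N > 0 fixes C* = (prey growth rate)/(NC coefficient) — independent of the other coefficients.
With the change, C* = 1.03/0.016 = 64.4; it rises from 38.

C* ≈ 64.4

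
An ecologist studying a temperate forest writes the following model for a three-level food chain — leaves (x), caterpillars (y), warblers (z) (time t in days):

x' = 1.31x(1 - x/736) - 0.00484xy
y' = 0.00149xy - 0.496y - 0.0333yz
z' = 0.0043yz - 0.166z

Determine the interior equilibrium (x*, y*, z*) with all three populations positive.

x* ≈ 631, y* ≈ 38.6, z* ≈ 13.3

From dz/dt = 0: 0.0043y* = 0.166, so y* = 38.6.
From dx/dt = 0: 1.31(1 - x*/736) = 0.00484·38.6, giving x* = 736·(1 - 0.143) = 631.
From dy/dt = 0: 0.00149·631 - 0.496 = 0.0333z*, so z* = 0.444/0.0333 = 13.3.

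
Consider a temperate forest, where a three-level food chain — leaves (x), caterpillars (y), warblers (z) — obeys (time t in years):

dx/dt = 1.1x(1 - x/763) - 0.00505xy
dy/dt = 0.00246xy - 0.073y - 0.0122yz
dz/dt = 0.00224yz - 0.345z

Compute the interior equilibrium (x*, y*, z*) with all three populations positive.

From dz/dt = 0: 0.00224y* = 0.345, so y* = 154.
From dx/dt = 0: 1.1(1 - x*/763) = 0.00505·154, giving x* = 763·(1 - 0.707) = 223.
From dy/dt = 0: 0.00246·223 - 0.073 = 0.0122z*, so z* = 0.477/0.0122 = 39.1.

x* ≈ 223, y* ≈ 154, z* ≈ 39.1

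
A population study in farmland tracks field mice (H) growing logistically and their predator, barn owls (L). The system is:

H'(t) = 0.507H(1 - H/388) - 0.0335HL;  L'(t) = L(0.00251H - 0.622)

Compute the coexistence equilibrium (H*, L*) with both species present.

From dL/dt = 0 with L > 0: 0.00251H* = 0.622, so H* = 248.
Substitute into dH/dt = 0: 0.507(1 - 248/388) = 0.0335L*.
The bracket is 0.361, giving L* = 0.183/0.0335 = 5.47.

H* ≈ 248, L* ≈ 5.47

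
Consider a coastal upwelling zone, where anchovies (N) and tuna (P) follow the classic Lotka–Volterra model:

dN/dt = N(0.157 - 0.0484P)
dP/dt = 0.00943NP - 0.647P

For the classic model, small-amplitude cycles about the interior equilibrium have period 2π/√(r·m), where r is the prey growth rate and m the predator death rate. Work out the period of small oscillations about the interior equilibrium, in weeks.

Here r = 0.157 and m = 0.647, so r·m = 0.102.
ω = √0.102 = 0.319 per week, hence T = 2π/ω ≈ 19.7 weeks.

T ≈ 19.7 weeks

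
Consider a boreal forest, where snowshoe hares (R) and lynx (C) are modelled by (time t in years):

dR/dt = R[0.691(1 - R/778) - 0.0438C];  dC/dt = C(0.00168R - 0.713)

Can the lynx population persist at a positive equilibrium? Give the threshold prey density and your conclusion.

Threshold R = 424; K > 424, so yes, the predator persists.

The predator equation gives dC/dt > 0 only when R > 0.713/0.00168 = 424.
Without the predator, R → K = 778. Since 778 > 424, the predator can invade and persist.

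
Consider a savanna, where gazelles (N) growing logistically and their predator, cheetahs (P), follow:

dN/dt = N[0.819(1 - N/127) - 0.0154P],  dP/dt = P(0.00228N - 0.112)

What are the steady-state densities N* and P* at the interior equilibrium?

From dP/dt = 0 with P > 0: 0.00228N* = 0.112, so N* = 49.1.
Substitute into dN/dt = 0: 0.819(1 - 49.1/127) = 0.0154P*.
The bracket is 0.613, giving P* = 0.502/0.0154 = 32.6.

N* ≈ 49.1, P* ≈ 32.6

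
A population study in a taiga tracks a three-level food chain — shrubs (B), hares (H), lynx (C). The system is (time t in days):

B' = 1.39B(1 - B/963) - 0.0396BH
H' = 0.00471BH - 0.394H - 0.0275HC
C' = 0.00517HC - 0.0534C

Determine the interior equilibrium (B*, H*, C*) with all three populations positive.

From dC/dt = 0: 0.00517H* = 0.0534, so H* = 10.3.
From dB/dt = 0: 1.39(1 - B*/963) = 0.0396·10.3, giving B* = 963·(1 - 0.294) = 680.
From dH/dt = 0: 0.00471·680 - 0.394 = 0.0275C*, so C* = 2.81/0.0275 = 102.

B* ≈ 680, H* ≈ 10.3, C* ≈ 102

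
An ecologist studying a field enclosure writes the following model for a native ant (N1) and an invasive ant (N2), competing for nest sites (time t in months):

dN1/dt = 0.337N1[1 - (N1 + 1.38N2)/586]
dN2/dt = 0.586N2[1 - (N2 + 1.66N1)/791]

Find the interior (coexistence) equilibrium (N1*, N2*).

Setting both brackets to zero gives the nullclines N1 + 1.38N2 = 586 and 1.66N1 + N2 = 791.
Substituting N2 = 791 - 1.66N1 into the first: N1(1 - 1.38·1.66) = 586 - 1.38·791.
So N1* = -506/-1.29 = 392, and then N2* = 791 - 1.66·392 = 141.

N1* ≈ 392, N2* ≈ 141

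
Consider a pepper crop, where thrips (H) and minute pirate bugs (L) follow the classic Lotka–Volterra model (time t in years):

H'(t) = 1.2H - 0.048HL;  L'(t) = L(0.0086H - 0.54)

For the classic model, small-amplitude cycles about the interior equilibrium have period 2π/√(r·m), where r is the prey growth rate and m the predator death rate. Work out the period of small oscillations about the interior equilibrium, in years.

T ≈ 7.81 years

Here r = 1.2 and m = 0.54, so r·m = 0.648.
ω = √0.648 = 0.805 per year, hence T = 2π/ω ≈ 7.81 years.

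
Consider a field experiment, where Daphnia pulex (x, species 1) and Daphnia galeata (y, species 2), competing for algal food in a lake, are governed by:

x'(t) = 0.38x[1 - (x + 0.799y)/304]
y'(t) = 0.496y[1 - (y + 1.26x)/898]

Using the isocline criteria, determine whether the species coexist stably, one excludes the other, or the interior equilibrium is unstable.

Compare the nullcline intercepts: K1/α12 = 304/0.799 = 380 < K2 = 898; K2/α21 = 898/1.26 = 713 > K1 = 304.
Since the inequalities point opposite ways, species 2 can invade but species 1 cannot.

species 2 excludes species 1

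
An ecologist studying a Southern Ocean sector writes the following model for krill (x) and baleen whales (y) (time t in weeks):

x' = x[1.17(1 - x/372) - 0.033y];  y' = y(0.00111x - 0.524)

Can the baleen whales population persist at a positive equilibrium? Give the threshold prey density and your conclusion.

Threshold x = 472; K < 472, so no, the predator goes extinct.

The predator equation gives dy/dt > 0 only when x > 0.524/0.00111 = 472.
Without the predator, x → K = 372. Since 372 < 472, the predator cannot invade.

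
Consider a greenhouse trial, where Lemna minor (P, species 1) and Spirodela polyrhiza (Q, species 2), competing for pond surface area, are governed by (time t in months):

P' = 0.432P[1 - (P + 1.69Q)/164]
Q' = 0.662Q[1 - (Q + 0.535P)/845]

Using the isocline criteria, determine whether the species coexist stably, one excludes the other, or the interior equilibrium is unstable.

Compare the nullcline intercepts: K1/α12 = 164/1.69 = 97 < K2 = 845; K2/α21 = 845/0.535 = 1580 > K1 = 164.
Since the inequalities point opposite ways, species 2 can invade but species 1 cannot.

species 2 excludes species 1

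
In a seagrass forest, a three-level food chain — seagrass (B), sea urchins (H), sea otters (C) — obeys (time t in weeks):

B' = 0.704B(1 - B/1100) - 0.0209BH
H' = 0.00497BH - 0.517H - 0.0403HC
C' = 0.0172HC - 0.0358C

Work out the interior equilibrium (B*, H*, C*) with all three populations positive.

From dC/dt = 0: 0.0172H* = 0.0358, so H* = 2.08.
From dB/dt = 0: 0.704(1 - B*/1100) = 0.0209·2.08, giving B* = 1100·(1 - 0.0618) = 1030.
From dH/dt = 0: 0.00497·1030 - 0.517 = 0.0403C*, so C* = 4.61/0.0403 = 114.

B* ≈ 1030, H* ≈ 2.08, C* ≈ 114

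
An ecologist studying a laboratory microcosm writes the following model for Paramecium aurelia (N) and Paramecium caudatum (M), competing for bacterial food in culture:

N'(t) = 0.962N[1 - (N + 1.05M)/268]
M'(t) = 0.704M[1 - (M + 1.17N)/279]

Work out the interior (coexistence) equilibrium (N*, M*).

Setting both brackets to zero gives the nullclines N + 1.05M = 268 and 1.17N + M = 279.
Substituting M = 279 - 1.17N into the first: N(1 - 1.05·1.17) = 268 - 1.05·279.
So N* = -24.9/-0.228 = 109, and then M* = 279 - 1.17·109 = 151.

N* ≈ 109, M* ≈ 151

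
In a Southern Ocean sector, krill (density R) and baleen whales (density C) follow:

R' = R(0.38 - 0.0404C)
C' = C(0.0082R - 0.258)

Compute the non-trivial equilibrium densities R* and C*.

R* ≈ 31.5, C* ≈ 9.41

Set dC/dt = 0 with C > 0: 0.0082R - 0.258 = 0, so R* = 0.258/0.0082 = 31.5.
Set dR/dt = 0 with R > 0: 0.38 - 0.0404C = 0, so C* = 0.38/0.0404 = 9.41.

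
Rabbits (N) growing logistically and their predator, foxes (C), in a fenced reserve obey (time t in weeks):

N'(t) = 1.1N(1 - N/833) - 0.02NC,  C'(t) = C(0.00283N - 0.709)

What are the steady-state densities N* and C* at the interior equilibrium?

N* ≈ 251, C* ≈ 38.5

From dC/dt = 0 with C > 0: 0.00283N* = 0.709, so N* = 251.
Substitute into dN/dt = 0: 1.1(1 - 251/833) = 0.02C*.
The bracket is 0.699, giving C* = 0.769/0.02 = 38.5.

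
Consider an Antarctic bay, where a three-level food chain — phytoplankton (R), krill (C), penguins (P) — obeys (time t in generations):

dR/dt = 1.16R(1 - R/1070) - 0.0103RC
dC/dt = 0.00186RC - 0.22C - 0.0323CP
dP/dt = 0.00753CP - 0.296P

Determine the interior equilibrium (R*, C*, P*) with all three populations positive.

From dP/dt = 0: 0.00753C* = 0.296, so C* = 39.3.
From dR/dt = 0: 1.16(1 - R*/1070) = 0.0103·39.3, giving R* = 1070·(1 - 0.349) = 697.
From dC/dt = 0: 0.00186·697 - 0.22 = 0.0323P*, so P* = 1.08/0.0323 = 33.3.

R* ≈ 697, C* ≈ 39.3, P* ≈ 33.3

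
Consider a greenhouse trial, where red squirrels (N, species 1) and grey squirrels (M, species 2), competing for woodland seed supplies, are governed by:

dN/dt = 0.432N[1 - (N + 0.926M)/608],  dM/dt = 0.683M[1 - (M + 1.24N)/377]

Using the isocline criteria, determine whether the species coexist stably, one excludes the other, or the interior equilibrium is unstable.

Compare the nullcline intercepts: K1/α12 = 608/0.926 = 657 > K2 = 377; K2/α21 = 377/1.24 = 304 < K1 = 608.
Since the inequalities point opposite ways, species 1 can invade but species 2 cannot.

species 1 excludes species 2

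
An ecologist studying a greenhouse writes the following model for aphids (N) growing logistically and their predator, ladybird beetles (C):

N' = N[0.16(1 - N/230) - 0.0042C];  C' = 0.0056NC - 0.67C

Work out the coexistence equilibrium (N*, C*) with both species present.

From dC/dt = 0 with C > 0: 0.0056N* = 0.67, so N* = 120.
Substitute into dN/dt = 0: 0.16(1 - 120/230) = 0.0042C*.
The bracket is 0.48, giving C* = 0.0768/0.0042 = 18.3.

N* ≈ 120, C* ≈ 18.3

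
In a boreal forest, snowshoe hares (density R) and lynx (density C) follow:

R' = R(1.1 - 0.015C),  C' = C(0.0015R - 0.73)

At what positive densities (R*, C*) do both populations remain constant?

Set dC/dt = 0 with C > 0: 0.0015R - 0.73 = 0, so R* = 0.73/0.0015 = 487.
Set dR/dt = 0 with R > 0: 1.1 - 0.015C = 0, so C* = 1.1/0.015 = 73.3.

R* ≈ 487, C* ≈ 73.3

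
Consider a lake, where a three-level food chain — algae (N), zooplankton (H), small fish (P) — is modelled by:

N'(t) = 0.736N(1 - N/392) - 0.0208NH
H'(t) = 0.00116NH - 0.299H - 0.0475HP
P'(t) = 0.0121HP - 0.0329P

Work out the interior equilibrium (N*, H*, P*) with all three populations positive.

From dP/dt = 0: 0.0121H* = 0.0329, so H* = 2.72.
From dN/dt = 0: 0.736(1 - N*/392) = 0.0208·2.72, giving N* = 392·(1 - 0.0768) = 362.
From dH/dt = 0: 0.00116·362 - 0.299 = 0.0475P*, so P* = 0.121/0.0475 = 2.54.

N* ≈ 362, H* ≈ 2.72, P* ≈ 2.54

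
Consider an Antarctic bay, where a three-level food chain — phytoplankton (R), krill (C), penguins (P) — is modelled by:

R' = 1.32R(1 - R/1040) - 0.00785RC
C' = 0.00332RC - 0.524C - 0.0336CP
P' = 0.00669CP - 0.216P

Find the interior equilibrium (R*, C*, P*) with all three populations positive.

R* ≈ 840, C* ≈ 32.3, P* ≈ 67.4

From dP/dt = 0: 0.00669C* = 0.216, so C* = 32.3.
From dR/dt = 0: 1.32(1 - R*/1040) = 0.00785·32.3, giving R* = 1040·(1 - 0.192) = 840.
From dC/dt = 0: 0.00332·840 - 0.524 = 0.0336P*, so P* = 2.27/0.0336 = 67.4.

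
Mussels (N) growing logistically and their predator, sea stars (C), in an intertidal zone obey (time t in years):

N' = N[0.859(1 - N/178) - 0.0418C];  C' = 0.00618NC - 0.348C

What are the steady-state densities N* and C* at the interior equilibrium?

N* ≈ 56.3, C* ≈ 14

From dC/dt = 0 with C > 0: 0.00618N* = 0.348, so N* = 56.3.
Substitute into dN/dt = 0: 0.859(1 - 56.3/178) = 0.0418C*.
The bracket is 0.684, giving C* = 0.587/0.0418 = 14.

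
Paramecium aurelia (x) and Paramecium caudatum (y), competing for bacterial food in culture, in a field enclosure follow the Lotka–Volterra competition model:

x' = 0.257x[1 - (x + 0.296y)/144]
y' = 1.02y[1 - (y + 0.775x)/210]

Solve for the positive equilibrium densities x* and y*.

x* ≈ 106, y* ≈ 128

Setting both brackets to zero gives the nullclines x + 0.296y = 144 and 0.775x + y = 210.
Substituting y = 210 - 0.775x into the first: x(1 - 0.296·0.775) = 144 - 0.296·210.
So x* = 81.8/0.771 = 106, and then y* = 210 - 0.775·106 = 128.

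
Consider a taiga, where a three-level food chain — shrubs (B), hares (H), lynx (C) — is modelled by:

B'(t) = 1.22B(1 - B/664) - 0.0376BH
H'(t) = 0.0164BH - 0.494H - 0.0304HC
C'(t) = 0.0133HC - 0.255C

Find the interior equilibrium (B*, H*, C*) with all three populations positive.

From dC/dt = 0: 0.0133H* = 0.255, so H* = 19.2.
From dB/dt = 0: 1.22(1 - B*/664) = 0.0376·19.2, giving B* = 664·(1 - 0.591) = 272.
From dH/dt = 0: 0.0164·272 - 0.494 = 0.0304C*, so C* = 3.96/0.0304 = 130.

B* ≈ 272, H* ≈ 19.2, C* ≈ 130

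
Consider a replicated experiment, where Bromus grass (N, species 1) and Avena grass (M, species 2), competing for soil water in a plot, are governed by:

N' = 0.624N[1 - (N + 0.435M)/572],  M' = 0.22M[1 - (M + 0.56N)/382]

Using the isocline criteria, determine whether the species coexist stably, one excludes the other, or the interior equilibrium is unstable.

Compare the nullcline intercepts: K1/α12 = 572/0.435 = 1310 > K2 = 382; K2/α21 = 382/0.56 = 682 > K1 = 572.
Since both inequalities hold, each species can invade when rare, so the interior equilibrium is stable.

stable coexistence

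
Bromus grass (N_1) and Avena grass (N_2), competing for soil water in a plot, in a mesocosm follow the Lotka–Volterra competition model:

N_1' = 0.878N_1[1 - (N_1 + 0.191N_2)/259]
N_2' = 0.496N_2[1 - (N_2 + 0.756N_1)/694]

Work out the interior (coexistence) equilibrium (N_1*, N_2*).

Setting both brackets to zero gives the nullclines N_1 + 0.191N_2 = 259 and 0.756N_1 + N_2 = 694.
Substituting N_2 = 694 - 0.756N_1 into the first: N_1(1 - 0.191·0.756) = 259 - 0.191·694.
So N_1* = 126/0.856 = 148, and then N_2* = 694 - 0.756·148 = 582.

N_1* ≈ 148, N_2* ≈ 582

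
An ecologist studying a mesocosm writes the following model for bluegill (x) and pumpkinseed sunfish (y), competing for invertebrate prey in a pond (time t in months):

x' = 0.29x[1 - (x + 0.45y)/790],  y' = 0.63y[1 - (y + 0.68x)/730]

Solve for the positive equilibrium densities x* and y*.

Setting both brackets to zero gives the nullclines x + 0.45y = 790 and 0.68x + y = 730.
Substituting y = 730 - 0.68x into the first: x(1 - 0.45·0.68) = 790 - 0.45·730.
So x* = 462/0.694 = 665, and then y* = 730 - 0.68·665 = 278.

x* ≈ 665, y* ≈ 278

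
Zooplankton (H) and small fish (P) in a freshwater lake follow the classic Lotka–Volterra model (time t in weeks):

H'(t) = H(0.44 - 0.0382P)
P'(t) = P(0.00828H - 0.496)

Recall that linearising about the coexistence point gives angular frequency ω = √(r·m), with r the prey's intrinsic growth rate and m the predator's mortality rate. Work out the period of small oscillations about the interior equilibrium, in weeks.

T ≈ 13.4 weeks

Here r = 0.44 and m = 0.496, so r·m = 0.218.
ω = √0.218 = 0.467 per week, hence T = 2π/ω ≈ 13.4 weeks.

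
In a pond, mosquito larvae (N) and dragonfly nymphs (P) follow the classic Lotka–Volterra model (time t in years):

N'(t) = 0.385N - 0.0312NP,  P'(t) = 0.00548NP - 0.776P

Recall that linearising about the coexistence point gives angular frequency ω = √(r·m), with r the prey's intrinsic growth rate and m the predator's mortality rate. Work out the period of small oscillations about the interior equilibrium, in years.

Here r = 0.385 and m = 0.776, so r·m = 0.299.
ω = √0.299 = 0.547 per year, hence T = 2π/ω ≈ 11.5 years.

T ≈ 11.5 years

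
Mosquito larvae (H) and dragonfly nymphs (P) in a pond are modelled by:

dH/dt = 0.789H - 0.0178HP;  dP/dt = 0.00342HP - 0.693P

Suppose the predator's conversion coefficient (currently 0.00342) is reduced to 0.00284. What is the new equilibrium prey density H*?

H* ≈ 244

At the interior fixed point, setting dP/dt = 0 with P > 0 fixes H* = (predator death rate)/(HP coefficient) — independent of the other coefficients.
With the change, H* = 0.693/0.00284 = 244; it rises from 203.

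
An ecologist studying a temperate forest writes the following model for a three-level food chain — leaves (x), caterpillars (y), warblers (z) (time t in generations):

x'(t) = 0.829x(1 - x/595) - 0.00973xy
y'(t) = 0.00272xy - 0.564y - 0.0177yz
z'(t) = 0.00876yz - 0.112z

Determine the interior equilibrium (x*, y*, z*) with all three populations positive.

From dz/dt = 0: 0.00876y* = 0.112, so y* = 12.8.
From dx/dt = 0: 0.829(1 - x*/595) = 0.00973·12.8, giving x* = 595·(1 - 0.15) = 506.
From dy/dt = 0: 0.00272·506 - 0.564 = 0.0177z*, so z* = 0.812/0.0177 = 45.8.

x* ≈ 506, y* ≈ 12.8, z* ≈ 45.8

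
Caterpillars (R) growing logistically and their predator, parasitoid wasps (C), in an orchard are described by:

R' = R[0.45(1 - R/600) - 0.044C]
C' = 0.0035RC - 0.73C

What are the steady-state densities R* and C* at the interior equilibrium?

From dC/dt = 0 with C > 0: 0.0035R* = 0.73, so R* = 209.
Substitute into dR/dt = 0: 0.45(1 - 209/600) = 0.044C*.
The bracket is 0.652, giving C* = 0.294/0.044 = 6.67.

R* ≈ 209, C* ≈ 6.67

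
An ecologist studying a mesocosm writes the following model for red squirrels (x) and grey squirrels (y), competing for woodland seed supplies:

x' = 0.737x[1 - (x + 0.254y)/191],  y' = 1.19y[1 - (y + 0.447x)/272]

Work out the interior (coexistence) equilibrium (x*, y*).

x* ≈ 138, y* ≈ 211

Setting both brackets to zero gives the nullclines x + 0.254y = 191 and 0.447x + y = 272.
Substituting y = 272 - 0.447x into the first: x(1 - 0.254·0.447) = 191 - 0.254·272.
So x* = 122/0.886 = 138, and then y* = 272 - 0.447·138 = 211.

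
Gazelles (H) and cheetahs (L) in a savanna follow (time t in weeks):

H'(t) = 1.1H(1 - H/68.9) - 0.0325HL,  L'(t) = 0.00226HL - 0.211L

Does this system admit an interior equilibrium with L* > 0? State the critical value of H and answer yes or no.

Threshold H = 93.4; K < 93.4, so no, the predator goes extinct.

The predator equation gives dL/dt > 0 only when H > 0.211/0.00226 = 93.4.
Without the predator, H → K = 68.9. Since 68.9 < 93.4, the predator cannot invade.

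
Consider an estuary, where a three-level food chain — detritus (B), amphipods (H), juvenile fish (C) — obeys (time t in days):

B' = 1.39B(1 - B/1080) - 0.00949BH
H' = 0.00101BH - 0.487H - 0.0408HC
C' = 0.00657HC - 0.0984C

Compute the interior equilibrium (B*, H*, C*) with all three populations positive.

B* ≈ 970, H* ≈ 15, C* ≈ 12.1

From dC/dt = 0: 0.00657H* = 0.0984, so H* = 15.
From dB/dt = 0: 1.39(1 - B*/1080) = 0.00949·15, giving B* = 1080·(1 - 0.102) = 970.
From dH/dt = 0: 0.00101·970 - 0.487 = 0.0408C*, so C* = 0.492/0.0408 = 12.1.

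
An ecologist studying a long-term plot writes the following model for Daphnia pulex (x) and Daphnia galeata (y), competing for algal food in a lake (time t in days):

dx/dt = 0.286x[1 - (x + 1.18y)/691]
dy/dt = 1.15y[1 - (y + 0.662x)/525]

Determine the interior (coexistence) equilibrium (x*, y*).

x* ≈ 327, y* ≈ 309

Setting both brackets to zero gives the nullclines x + 1.18y = 691 and 0.662x + y = 525.
Substituting y = 525 - 0.662x into the first: x(1 - 1.18·0.662) = 691 - 1.18·525.
So x* = 71.5/0.219 = 327, and then y* = 525 - 0.662·327 = 309.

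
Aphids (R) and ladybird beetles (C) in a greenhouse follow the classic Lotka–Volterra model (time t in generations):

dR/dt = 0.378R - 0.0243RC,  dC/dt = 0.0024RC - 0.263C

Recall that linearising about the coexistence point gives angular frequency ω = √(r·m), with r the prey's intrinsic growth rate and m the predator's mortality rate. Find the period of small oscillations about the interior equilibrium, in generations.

T ≈ 19.9 generations

Here r = 0.378 and m = 0.263, so r·m = 0.0994.
ω = √0.0994 = 0.315 per generation, hence T = 2π/ω ≈ 19.9 generations.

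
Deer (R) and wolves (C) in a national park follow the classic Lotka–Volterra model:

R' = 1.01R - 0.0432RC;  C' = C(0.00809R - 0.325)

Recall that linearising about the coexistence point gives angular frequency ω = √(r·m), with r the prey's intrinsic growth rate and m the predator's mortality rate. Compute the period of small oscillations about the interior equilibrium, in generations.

Here r = 1.01 and m = 0.325, so r·m = 0.328.
ω = √0.328 = 0.573 per generation, hence T = 2π/ω ≈ 11 generations.

T ≈ 11 generations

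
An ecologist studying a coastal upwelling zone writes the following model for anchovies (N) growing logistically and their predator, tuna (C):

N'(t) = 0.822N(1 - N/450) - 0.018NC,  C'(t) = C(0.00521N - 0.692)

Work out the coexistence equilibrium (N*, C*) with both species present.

N* ≈ 133, C* ≈ 32.2

From dC/dt = 0 with C > 0: 0.00521N* = 0.692, so N* = 133.
Substitute into dN/dt = 0: 0.822(1 - 133/450) = 0.018C*.
The bracket is 0.705, giving C* = 0.579/0.018 = 32.2.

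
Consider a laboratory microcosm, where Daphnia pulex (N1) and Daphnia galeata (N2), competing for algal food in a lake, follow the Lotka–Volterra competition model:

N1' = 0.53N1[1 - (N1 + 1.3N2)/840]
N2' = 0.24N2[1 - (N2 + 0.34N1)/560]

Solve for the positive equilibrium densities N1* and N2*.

N1* ≈ 201, N2* ≈ 492

Setting both brackets to zero gives the nullclines N1 + 1.3N2 = 840 and 0.34N1 + N2 = 560.
Substituting N2 = 560 - 0.34N1 into the first: N1(1 - 1.3·0.34) = 840 - 1.3·560.
So N1* = 112/0.558 = 201, and then N2* = 560 - 0.34·201 = 492.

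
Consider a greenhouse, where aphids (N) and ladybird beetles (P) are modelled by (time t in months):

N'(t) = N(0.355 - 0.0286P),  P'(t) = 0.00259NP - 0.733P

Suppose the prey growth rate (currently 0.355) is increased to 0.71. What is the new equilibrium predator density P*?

P* ≈ 24.8

At the interior fixed point, setting dN/dt = 0 with N > 0 fixes P* = (prey growth rate)/(NP coefficient) — independent of the other coefficients.
With the change, P* = 0.71/0.0286 = 24.8; it rises from 12.4.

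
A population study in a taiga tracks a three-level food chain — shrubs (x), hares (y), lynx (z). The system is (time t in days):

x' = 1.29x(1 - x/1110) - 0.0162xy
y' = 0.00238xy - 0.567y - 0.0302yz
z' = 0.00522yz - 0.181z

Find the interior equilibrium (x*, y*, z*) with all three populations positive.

From dz/dt = 0: 0.00522y* = 0.181, so y* = 34.7.
From dx/dt = 0: 1.29(1 - x*/1110) = 0.0162·34.7, giving x* = 1110·(1 - 0.435) = 627.
From dy/dt = 0: 0.00238·627 - 0.567 = 0.0302z*, so z* = 0.924/0.0302 = 30.6.

x* ≈ 627, y* ≈ 34.7, z* ≈ 30.6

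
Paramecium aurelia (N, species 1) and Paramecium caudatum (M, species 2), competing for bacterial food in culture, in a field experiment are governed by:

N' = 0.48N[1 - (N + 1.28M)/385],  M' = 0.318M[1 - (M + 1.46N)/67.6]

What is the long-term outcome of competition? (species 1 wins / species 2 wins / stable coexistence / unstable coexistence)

species 1 excludes species 2

Compare the nullcline intercepts: K1/α12 = 385/1.28 = 301 > K2 = 67.6; K2/α21 = 67.6/1.46 = 46.3 < K1 = 385.
Since the inequalities point opposite ways, species 1 can invade but species 2 cannot.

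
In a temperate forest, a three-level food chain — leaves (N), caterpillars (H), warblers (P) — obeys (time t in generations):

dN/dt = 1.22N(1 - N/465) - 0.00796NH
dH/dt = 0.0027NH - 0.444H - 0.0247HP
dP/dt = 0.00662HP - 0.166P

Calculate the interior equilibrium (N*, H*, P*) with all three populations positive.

N* ≈ 389, H* ≈ 25.1, P* ≈ 24.5

From dP/dt = 0: 0.00662H* = 0.166, so H* = 25.1.
From dN/dt = 0: 1.22(1 - N*/465) = 0.00796·25.1, giving N* = 465·(1 - 0.164) = 389.
From dH/dt = 0: 0.0027·389 - 0.444 = 0.0247P*, so P* = 0.606/0.0247 = 24.5.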